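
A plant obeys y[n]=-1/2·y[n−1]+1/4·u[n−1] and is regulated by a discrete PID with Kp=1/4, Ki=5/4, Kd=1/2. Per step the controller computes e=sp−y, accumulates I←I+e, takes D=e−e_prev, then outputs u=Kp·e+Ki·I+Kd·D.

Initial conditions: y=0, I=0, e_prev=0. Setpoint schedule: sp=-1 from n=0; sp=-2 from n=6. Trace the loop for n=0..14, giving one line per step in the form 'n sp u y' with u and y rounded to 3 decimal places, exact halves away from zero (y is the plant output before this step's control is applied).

(exact arithmetic carried between steps; '≈' marks a value shown rounded to 6 d.p. or computed from one; I and e_prev carry over from the previous line; the table rounds u and y to 3 d.p., halves away from zero)
n=0: y=0, sp=-1, e=sp−y=-1; I=-1, D=e−e_prev=-1; u=1/4·(-1)+5/4·(-1)+1/2·(-1)=-2; next y=-1/2·0+1/4·(-2)=-0.5
n=1: y=-0.5, sp=-1, e=sp−y=-0.5; I=-1.5, D=e−e_prev=0.5; u=1/4·(-0.5)+5/4·(-1.5)+1/2·0.5=-1.75; next y=-1/2·(-0.5)+1/4·(-1.75)=-0.1875
n=2: y=-0.1875, sp=-1, e=sp−y=-0.8125; I=-2.3125, D=e−e_prev=-0.3125; u=1/4·(-0.8125)+5/4·(-2.3125)+1/2·(-0.3125)=-3.25; next y=-1/2·(-0.1875)+1/4·(-3.25)=-0.71875
n=3: y=-0.71875, sp=-1, e=sp−y=-0.28125; I=-2.59375, D=e−e_prev=0.53125; u=1/4·(-0.28125)+5/4·(-2.59375)+1/2·0.53125=-3.046875; next y=-1/2·(-0.71875)+1/4·(-3.046875)≈-0.402344
n=4: y≈-0.402344, sp=-1, e=sp−y≈-0.597656; I≈-3.191406, D=e−e_prev≈-0.316406; u=1/4·(-0.597656)+5/4·(-3.191406)+1/2·(-0.316406)≈-4.296875; next y=-1/2·(-0.402344)+1/4·(-4.296875)≈-0.873047
n=5: y≈-0.873047, sp=-1, e=sp−y≈-0.126953; I≈-3.318359, D=e−e_prev≈0.470703; u=1/4·(-0.126953)+5/4·(-3.318359)+1/2·0.470703≈-3.944336; next y=-1/2·(-0.873047)+1/4·(-3.944336)≈-0.549561
n=6: y≈-0.549561, sp=-2, e=sp−y≈-1.450439; I≈-4.768799, D=e−e_prev≈-1.323486; u=1/4·(-1.450439)+5/4·(-4.768799)+1/2·(-1.323486)≈-6.985352; next y=-1/2·(-0.549561)+1/4·(-6.985352)≈-1.471558
n=7: y≈-1.471558, sp=-2, e=sp−y≈-0.528442; I≈-5.297241, D=e−e_prev≈0.921997; u=1/4·(-0.528442)+5/4·(-5.297241)+1/2·0.921997≈-6.292664; next y=-1/2·(-1.471558)+1/4·(-6.292664)≈-0.837387
n=8: y≈-0.837387, sp=-2, e=sp−y≈-1.162613; I≈-6.459854, D=e−e_prev≈-0.634171; u=1/4·(-1.162613)+5/4·(-6.459854)+1/2·(-0.634171)≈-8.682556; next y=-1/2·(-0.837387)+1/4·(-8.682556)≈-1.751945
n=9: y≈-1.751945, sp=-2, e=sp−y≈-0.248055; I≈-6.707909, D=e−e_prev≈0.914558; u=1/4·(-0.248055)+5/4·(-6.707909)+1/2·0.914558≈-7.989620; next y=-1/2·(-1.751945)+1/4·(-7.989620)≈-1.121432
n=10: y≈-1.121432, sp=-2, e=sp−y≈-0.878568; I≈-7.586476, D=e−e_prev≈-0.630513; u=1/4·(-0.878568)+5/4·(-7.586476)+1/2·(-0.630513)≈-10.017994; next y=-1/2·(-1.121432)+1/4·(-10.017994)≈-1.943782
n=11: y≈-1.943782, sp=-2, e=sp−y≈-0.056218; I≈-7.642694, D=e−e_prev≈0.822350; u=1/4·(-0.056218)+5/4·(-7.642694)+1/2·0.822350≈-9.156247; next y=-1/2·(-1.943782)+1/4·(-9.156247)≈-1.317171
n=12: y≈-1.317171, sp=-2, e=sp−y≈-0.682829; I≈-8.325523, D=e−e_prev≈-0.626612; u=1/4·(-0.682829)+5/4·(-8.325523)+1/2·(-0.626612)≈-10.890918; next y=-1/2·(-1.317171)+1/4·(-10.890918)≈-2.064144
n=13: y≈-2.064144, sp=-2, e=sp−y≈0.064144; I≈-8.261379, D=e−e_prev≈0.746974; u=1/4·0.064144+5/4·(-8.261379)+1/2·0.746974≈-9.937201; next y=-1/2·(-2.064144)+1/4·(-9.937201)≈-1.452228
n=14: y≈-1.452228, sp=-2, e=sp−y≈-0.547772; I≈-8.809151, D=e−e_prev≈-0.611916; u=1/4·(-0.547772)+5/4·(-8.809151)+1/2·(-0.611916)≈-11.454340; next y=-1/2·(-1.452228)+1/4·(-11.454340)≈-2.137471

0 -1 -2.000 0.000
1 -1 -1.750 -0.500
2 -1 -3.250 -0.188
3 -1 -3.047 -0.719
4 -1 -4.297 -0.402
5 -1 -3.944 -0.873
6 -2 -6.985 -0.550
7 -2 -6.293 -1.472
8 -2 -8.683 -0.837
9 -2 -7.990 -1.752
10 -2 -10.018 -1.121
11 -2 -9.156 -1.944
12 -2 -10.891 -1.317
13 -2 -9.937 -2.064
14 -2 -11.454 -1.452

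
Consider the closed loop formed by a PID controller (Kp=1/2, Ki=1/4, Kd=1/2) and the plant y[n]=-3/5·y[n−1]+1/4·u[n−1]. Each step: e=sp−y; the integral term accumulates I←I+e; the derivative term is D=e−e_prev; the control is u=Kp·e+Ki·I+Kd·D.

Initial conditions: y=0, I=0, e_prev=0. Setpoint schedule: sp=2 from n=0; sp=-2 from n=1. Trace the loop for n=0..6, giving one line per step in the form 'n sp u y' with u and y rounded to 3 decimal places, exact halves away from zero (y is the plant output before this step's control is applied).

(exact arithmetic carried between steps; '≈' marks a value shown rounded to 6 d.p. or computed from one; I and e_prev carry over from the previous line; the table rounds u and y to 3 d.p., halves away from zero)
n=0: y=0, sp=2, e=sp−y=2; I=2, D=e−e_prev=2; u=1/2·2+1/4·2+1/2·2=2.5; next y=-3/5·0+1/4·2.5=0.625
n=1: y=0.625, sp=-2, e=sp−y=-2.625; I=-0.625, D=e−e_prev=-4.625; u=1/2·(-2.625)+1/4·(-0.625)+1/2·(-4.625)=-3.78125; next y=-3/5·0.625+1/4·(-3.78125)≈-1.320313
n=2: y≈-1.320313, sp=-2, e=sp−y≈-0.679688; I≈-1.304688, D=e−e_prev≈1.945313; u=1/2·(-0.679688)+1/4·(-1.304688)+1/2·1.945313≈0.306641; next y=-3/5·(-1.320313)+1/4·0.306641≈0.868848
n=3: y≈0.868848, sp=-2, e=sp−y≈-2.868848; I≈-4.173535, D=e−e_prev≈-2.189160; u=1/2·(-2.868848)+1/4·(-4.173535)+1/2·(-2.189160)≈-3.572388; next y=-3/5·0.868848+1/4·(-3.572388)≈-1.414406
n=4: y≈-1.414406, sp=-2, e=sp−y≈-0.585594; I≈-4.759130, D=e−e_prev≈2.283253; u=1/2·(-0.585594)+1/4·(-4.759130)+1/2·2.283253≈-0.340953; next y=-3/5·(-1.414406)+1/4·(-0.340953)≈0.763405
n=5: y≈0.763405, sp=-2, e=sp−y≈-2.763405; I≈-7.522535, D=e−e_prev≈-2.177811; u=1/2·(-2.763405)+1/4·(-7.522535)+1/2·(-2.177811)≈-4.351241; next y=-3/5·0.763405+1/4·(-4.351241)≈-1.545853
n=6: y≈-1.545853, sp=-2, e=sp−y≈-0.454147; I≈-7.976681, D=e−e_prev≈2.309258; u=1/2·(-0.454147)+1/4·(-7.976681)+1/2·2.309258≈-1.066614; next y=-3/5·(-1.545853)+1/4·(-1.066614)≈0.660858

0 2 2.500 0.000
1 -2 -3.781 0.625
2 -2 0.307 -1.320
3 -2 -3.572 0.869
4 -2 -0.341 -1.414
5 -2 -4.351 0.763
6 -2 -1.067 -1.546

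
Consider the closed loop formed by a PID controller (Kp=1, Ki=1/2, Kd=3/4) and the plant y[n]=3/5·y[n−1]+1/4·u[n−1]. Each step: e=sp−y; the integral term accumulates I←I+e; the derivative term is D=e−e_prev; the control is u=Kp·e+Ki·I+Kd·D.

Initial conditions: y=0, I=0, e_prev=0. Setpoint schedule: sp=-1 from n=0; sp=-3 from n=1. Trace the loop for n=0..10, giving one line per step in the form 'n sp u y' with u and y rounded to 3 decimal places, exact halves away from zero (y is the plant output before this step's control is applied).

(exact arithmetic carried between steps; '≈' marks a value shown rounded to 6 d.p. or computed from one; I and e_prev carry over from the previous line; the table rounds u and y to 3 d.p., halves away from zero)
n=0: y=0, sp=-1, e=sp−y=-1; I=-1, D=e−e_prev=-1; u=1·(-1)+1/2·(-1)+3/4·(-1)=-2.25; next y=3/5·0+1/4·(-2.25)=-0.5625
n=1: y=-0.5625, sp=-3, e=sp−y=-2.4375; I=-3.4375, D=e−e_prev=-1.4375; u=1·(-2.4375)+1/2·(-3.4375)+3/4·(-1.4375)=-5.234375; next y=3/5·(-0.5625)+1/4·(-5.234375)≈-1.646094
n=2: y≈-1.646094, sp=-3, e=sp−y≈-1.353906; I≈-4.791406, D=e−e_prev≈1.083594; u=1·(-1.353906)+1/2·(-4.791406)+3/4·1.083594≈-2.936914; next y=3/5·(-1.646094)+1/4·(-2.936914)≈-1.721885
n=3: y≈-1.721885, sp=-3, e=sp−y≈-1.278115; I≈-6.069521, D=e−e_prev≈0.075791; u=1·(-1.278115)+1/2·(-6.069521)+3/4·0.075791≈-4.256033; next y=3/5·(-1.721885)+1/4·(-4.256033)≈-2.097139
n=4: y≈-2.097139, sp=-3, e=sp−y≈-0.902861; I≈-6.972382, D=e−e_prev≈0.375254; u=1·(-0.902861)+1/2·(-6.972382)+3/4·0.375254≈-4.107611; next y=3/5·(-2.097139)+1/4·(-4.107611)≈-2.285186
n=5: y≈-2.285186, sp=-3, e=sp−y≈-0.714814; I≈-7.687196, D=e−e_prev≈0.188047; u=1·(-0.714814)+1/2·(-7.687196)+3/4·0.188047≈-4.417376; next y=3/5·(-2.285186)+1/4·(-4.417376)≈-2.475456
n=6: y≈-2.475456, sp=-3, e=sp−y≈-0.524544; I≈-8.211740, D=e−e_prev≈0.190270; u=1·(-0.524544)+1/2·(-8.211740)+3/4·0.190270≈-4.487712; next y=3/5·(-2.475456)+1/4·(-4.487712)≈-2.607202
n=7: y≈-2.607202, sp=-3, e=sp−y≈-0.392798; I≈-8.604539, D=e−e_prev≈0.131746; u=1·(-0.392798)+1/2·(-8.604539)+3/4·0.131746≈-4.596259; next y=3/5·(-2.607202)+1/4·(-4.596259)≈-2.713386
n=8: y≈-2.713386, sp=-3, e=sp−y≈-0.286614; I≈-8.891153, D=e−e_prev≈0.106184; u=1·(-0.286614)+1/2·(-8.891153)+3/4·0.106184≈-4.652553; next y=3/5·(-2.713386)+1/4·(-4.652553)≈-2.791170
n=9: y≈-2.791170, sp=-3, e=sp−y≈-0.208830; I≈-9.099984, D=e−e_prev≈0.077784; u=1·(-0.208830)+1/2·(-9.099984)+3/4·0.077784≈-4.700484; next y=3/5·(-2.791170)+1/4·(-4.700484)≈-2.849823
n=10: y≈-2.849823, sp=-3, e=sp−y≈-0.150177; I≈-9.250161, D=e−e_prev≈0.058653; u=1·(-0.150177)+1/2·(-9.250161)+3/4·0.058653≈-4.731268; next y=3/5·(-2.849823)+1/4·(-4.731268)≈-2.892711

0 -1 -2.250 0.000
1 -3 -5.234 -0.563
2 -3 -2.937 -1.646
3 -3 -4.256 -1.722
4 -3 -4.108 -2.097
5 -3 -4.417 -2.285
6 -3 -4.488 -2.475
7 -3 -4.596 -2.607
8 -3 -4.653 -2.713
9 -3 -4.700 -2.791
10 -3 -4.731 -2.850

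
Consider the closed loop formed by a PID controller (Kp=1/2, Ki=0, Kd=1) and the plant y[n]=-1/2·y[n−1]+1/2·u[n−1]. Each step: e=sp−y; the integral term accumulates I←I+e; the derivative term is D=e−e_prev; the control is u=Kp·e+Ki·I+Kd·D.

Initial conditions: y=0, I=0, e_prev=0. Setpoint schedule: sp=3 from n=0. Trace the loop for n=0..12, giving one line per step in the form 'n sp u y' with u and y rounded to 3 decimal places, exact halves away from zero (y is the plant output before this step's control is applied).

0 3 4.500 0.000
1 3 -1.875 2.250
2 3 6.844 -2.063
3 3 -7.242 4.453
4 3 14.725 -5.848
5 3 -19.777 10.286
6 3 34.333 -15.031
7 3 -50.555 24.682
8 3 82.611 -37.619
9 3 -126.291 60.115
10 3 201.419 -93.203
11 3 -312.669 147.311
12 3 493.796 -229.990

(exact arithmetic carried between steps; '≈' marks a value shown rounded to 6 d.p. or computed from one; I and e_prev carry over from the previous line; the table rounds u and y to 3 d.p., halves away from zero)
n=0: y=0, sp=3, e=sp−y=3; I=3, D=e−e_prev=3; u=1/2·3+0·3+1·3=4.5; next y=-1/2·0+1/2·4.5=2.25
n=1: y=2.25, sp=3, e=sp−y=0.75; I=3.75, D=e−e_prev=-2.25; u=1/2·0.75+0·3.75+1·(-2.25)=-1.875; next y=-1/2·2.25+1/2·(-1.875)=-2.0625
n=2: y=-2.0625, sp=3, e=sp−y=5.0625; I=8.8125, D=e−e_prev=4.3125; u=1/2·5.0625+0·8.8125+1·4.3125=6.84375; next y=-1/2·(-2.0625)+1/2·6.84375=4.453125
n=3: y=4.453125, sp=3, e=sp−y=-1.453125; I=7.359375, D=e−e_prev=-6.515625; u=1/2·(-1.453125)+0·7.359375+1·(-6.515625)≈-7.242188; next y=-1/2·4.453125+1/2·(-7.242188)≈-5.847656
n=4: y≈-5.847656, sp=3, e=sp−y≈8.847656; I≈16.207031, D=e−e_prev≈10.300781; u=1/2·8.847656+0·16.207031+1·10.300781≈14.724609; next y=-1/2·(-5.847656)+1/2·14.724609≈10.286133
n=5: y≈10.286133, sp=3, e=sp−y≈-7.286133; I≈8.920898, D=e−e_prev≈-16.133789; u=1/2·(-7.286133)+0·8.920898+1·(-16.133789)≈-19.776855; next y=-1/2·10.286133+1/2·(-19.776855)≈-15.031494
n=6: y≈-15.031494, sp=3, e=sp−y≈18.031494; I≈26.952393, D=e−e_prev≈25.317627; u=1/2·18.031494+0·26.952393+1·25.317627≈34.333374; next y=-1/2·(-15.031494)+1/2·34.333374≈24.682434
n=7: y≈24.682434, sp=3, e=sp−y≈-21.682434; I≈5.269958, D=e−e_prev≈-39.713928; u=1/2·(-21.682434)+0·5.269958+1·(-39.713928)≈-50.555145; next y=-1/2·24.682434+1/2·(-50.555145)≈-37.618790
n=8: y≈-37.618790, sp=3, e=sp−y≈40.618790; I≈45.888748, D=e−e_prev≈62.301224; u=1/2·40.618790+0·45.888748+1·62.301224≈82.610619; next y=-1/2·(-37.618790)+1/2·82.610619≈60.114704
n=9: y≈60.114704, sp=3, e=sp−y≈-57.114704; I≈-11.225956, D=e−e_prev≈-97.733494; u=1/2·(-57.114704)+0·(-11.225956)+1·(-97.733494)≈-126.290846; next y=-1/2·60.114704+1/2·(-126.290846)≈-93.202775
n=10: y≈-93.202775, sp=3, e=sp−y≈96.202775; I≈84.976819, D=e−e_prev≈153.317479; u=1/2·96.202775+0·84.976819+1·153.317479≈201.418867; next y=-1/2·(-93.202775)+1/2·201.418867≈147.310821
n=11: y≈147.310821, sp=3, e=sp−y≈-144.310821; I≈-59.334002, D=e−e_prev≈-240.513596; u=1/2·(-144.310821)+0·(-59.334002)+1·(-240.513596)≈-312.669006; next y=-1/2·147.310821+1/2·(-312.669006)≈-229.989914
n=12: y≈-229.989914, sp=3, e=sp−y≈232.989914; I≈173.655912, D=e−e_prev≈377.300734; u=1/2·232.989914+0·173.655912+1·377.300734≈493.795691; next y=-1/2·(-229.989914)+1/2·493.795691≈361.892802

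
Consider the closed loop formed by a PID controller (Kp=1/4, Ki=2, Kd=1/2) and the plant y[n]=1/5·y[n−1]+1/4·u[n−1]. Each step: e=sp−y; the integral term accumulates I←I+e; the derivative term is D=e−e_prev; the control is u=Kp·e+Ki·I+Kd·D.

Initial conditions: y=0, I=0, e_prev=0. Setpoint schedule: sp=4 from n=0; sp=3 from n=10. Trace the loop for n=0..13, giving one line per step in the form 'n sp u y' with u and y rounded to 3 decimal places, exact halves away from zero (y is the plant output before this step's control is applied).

0 4 11.000 0.000
1 4 9.438 2.750
2 4 12.874 2.909
3 4 12.685 3.800
4 4 13.170 3.931
5 4 12.967 4.079
6 4 12.942 4.058
7 4 12.845 4.047
8 4 12.818 4.021
9 4 12.797 4.009
10 3 10.045 4.001
11 3 10.435 3.311
12 3 9.579 3.271
13 3 9.627 3.049

(exact arithmetic carried between steps; '≈' marks a value shown rounded to 6 d.p. or computed from one; I and e_prev carry over from the previous line; the table rounds u and y to 3 d.p., halves away from zero)
n=0: y=0, sp=4, e=sp−y=4; I=4, D=e−e_prev=4; u=1/4·4+2·4+1/2·4=11; next y=1/5·0+1/4·11=2.75
n=1: y=2.75, sp=4, e=sp−y=1.25; I=5.25, D=e−e_prev=-2.75; u=1/4·1.25+2·5.25+1/2·(-2.75)=9.4375; next y=1/5·2.75+1/4·9.4375=2.909375
n=2: y=2.909375, sp=4, e=sp−y=1.090625; I=6.340625, D=e−e_prev=-0.159375; u=1/4·1.090625+2·6.340625+1/2·(-0.159375)≈12.874219; next y=1/5·2.909375+1/4·12.874219≈3.800430
n=3: y≈3.800430, sp=4, e=sp−y≈0.199570; I≈6.540195, D=e−e_prev≈-0.891055; u=1/4·0.199570+2·6.540195+1/2·(-0.891055)≈12.684756; next y=1/5·3.800430+1/4·12.684756≈3.931275
n=4: y≈3.931275, sp=4, e=sp−y≈0.068725; I≈6.608920, D=e−e_prev≈-0.130845; u=1/4·0.068725+2·6.608920+1/2·(-0.130845)≈13.169599; next y=1/5·3.931275+1/4·13.169599≈4.078655
n=5: y≈4.078655, sp=4, e=sp−y≈-0.078655; I≈6.530266, D=e−e_prev≈-0.147380; u=1/4·(-0.078655)+2·6.530266+1/2·(-0.147380)≈12.967177; next y=1/5·4.078655+1/4·12.967177≈4.057525
n=6: y≈4.057525, sp=4, e=sp−y≈-0.057525; I≈6.472740, D=e−e_prev≈0.021130; u=1/4·(-0.057525)+2·6.472740+1/2·0.021130≈12.941664; next y=1/5·4.057525+1/4·12.941664≈4.046921
n=7: y≈4.046921, sp=4, e=sp−y≈-0.046921; I≈6.425819, D=e−e_prev≈0.010604; u=1/4·(-0.046921)+2·6.425819+1/2·0.010604≈12.845210; next y=1/5·4.046921+1/4·12.845210≈4.020687
n=8: y≈4.020687, sp=4, e=sp−y≈-0.020687; I≈6.405132, D=e−e_prev≈0.026234; u=1/4·(-0.020687)+2·6.405132+1/2·0.026234≈12.818210; next y=1/5·4.020687+1/4·12.818210≈4.008690
n=9: y≈4.008690, sp=4, e=sp−y≈-0.008690; I≈6.396442, D=e−e_prev≈0.011997; u=1/4·(-0.008690)+2·6.396442+1/2·0.011997≈12.796711; next y=1/5·4.008690+1/4·12.796711≈4.000916
n=10: y≈4.000916, sp=3, e=sp−y≈-1.000916; I≈5.395527, D=e−e_prev≈-0.992226; u=1/4·(-1.000916)+2·5.395527+1/2·(-0.992226)≈10.044712; next y=1/5·4.000916+1/4·10.044712≈3.311361
n=11: y≈3.311361, sp=3, e=sp−y≈-0.311361; I≈5.084166, D=e−e_prev≈0.689555; u=1/4·(-0.311361)+2·5.084166+1/2·0.689555≈10.435268; next y=1/5·3.311361+1/4·10.435268≈3.271089
n=12: y≈3.271089, sp=3, e=sp−y≈-0.271089; I≈4.813076, D=e−e_prev≈0.040272; u=1/4·(-0.271089)+2·4.813076+1/2·0.040272≈9.578516; next y=1/5·3.271089+1/4·9.578516≈3.048847
n=13: y≈3.048847, sp=3, e=sp−y≈-0.048847; I≈4.764229, D=e−e_prev≈0.222242; u=1/4·(-0.048847)+2·4.764229+1/2·0.222242≈9.627368; next y=1/5·3.048847+1/4·9.627368≈3.016611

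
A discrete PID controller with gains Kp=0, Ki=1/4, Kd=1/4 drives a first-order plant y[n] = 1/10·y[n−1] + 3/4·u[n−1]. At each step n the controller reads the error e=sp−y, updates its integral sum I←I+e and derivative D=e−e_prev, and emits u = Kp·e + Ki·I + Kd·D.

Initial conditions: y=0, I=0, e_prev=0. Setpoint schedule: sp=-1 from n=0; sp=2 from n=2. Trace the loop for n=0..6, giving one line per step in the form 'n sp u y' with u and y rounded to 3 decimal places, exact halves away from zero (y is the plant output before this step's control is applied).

(exact arithmetic carried between steps; '≈' marks a value shown rounded to 6 d.p. or computed from one; I and e_prev carry over from the previous line; the table rounds u and y to 3 d.p., halves away from zero)
n=0: y=0, sp=-1, e=sp−y=-1; I=-1, D=e−e_prev=-1; u=0·(-1)+1/4·(-1)+1/4·(-1)=-0.5; next y=1/10·0+3/4·(-0.5)=-0.375
n=1: y=-0.375, sp=-1, e=sp−y=-0.625; I=-1.625, D=e−e_prev=0.375; u=0·(-0.625)+1/4·(-1.625)+1/4·0.375=-0.3125; next y=1/10·(-0.375)+3/4·(-0.3125)=-0.271875
n=2: y=-0.271875, sp=2, e=sp−y=2.271875; I=0.646875, D=e−e_prev=2.896875; u=0·2.271875+1/4·0.646875+1/4·2.896875≈0.885938; next y=1/10·(-0.271875)+3/4·0.885938≈0.637266
n=3: y≈0.637266, sp=2, e=sp−y≈1.362734; I≈2.009609, D=e−e_prev≈-0.909141; u=0·1.362734+1/4·2.009609+1/4·(-0.909141)≈0.275117; next y=1/10·0.637266+3/4·0.275117≈0.270064
n=4: y≈0.270064, sp=2, e=sp−y≈1.729936; I≈3.739545, D=e−e_prev≈0.367201; u=0·1.729936+1/4·3.739545+1/4·0.367201≈1.026687; next y=1/10·0.270064+3/4·1.026687≈0.797021
n=5: y≈0.797021, sp=2, e=sp−y≈1.202979; I≈4.942524, D=e−e_prev≈-0.526957; u=0·1.202979+1/4·4.942524+1/4·(-0.526957)≈1.103892; next y=1/10·0.797021+3/4·1.103892≈0.907621
n=6: y≈0.907621, sp=2, e=sp−y≈1.092379; I≈6.034903, D=e−e_prev≈-0.110600; u=0·1.092379+1/4·6.034903+1/4·(-0.110600)≈1.481076; next y=1/10·0.907621+3/4·1.481076≈1.201569

0 -1 -0.500 0.000
1 -1 -0.313 -0.375
2 2 0.886 -0.272
3 2 0.275 0.637
4 2 1.027 0.270
5 2 1.104 0.797
6 2 1.481 0.908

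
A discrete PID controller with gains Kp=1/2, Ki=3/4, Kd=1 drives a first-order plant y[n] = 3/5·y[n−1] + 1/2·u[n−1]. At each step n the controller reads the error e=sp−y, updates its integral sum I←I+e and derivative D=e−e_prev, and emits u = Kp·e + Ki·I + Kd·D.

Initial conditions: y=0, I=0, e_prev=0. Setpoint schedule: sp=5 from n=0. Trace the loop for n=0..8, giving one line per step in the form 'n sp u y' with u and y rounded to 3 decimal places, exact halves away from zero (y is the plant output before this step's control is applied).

0 5 11.250 0.000
1 5 -2.656 5.625
2 5 10.551 2.047
3 5 -0.840 6.504
4 5 9.287 3.482
5 5 0.090 6.733
6 5 7.999 4.085
7 5 0.715 6.451
8 5 6.994 4.228

(exact arithmetic carried between steps; '≈' marks a value shown rounded to 6 d.p. or computed from one; I and e_prev carry over from the previous line; the table rounds u and y to 3 d.p., halves away from zero)
n=0: y=0, sp=5, e=sp−y=5; I=5, D=e−e_prev=5; u=1/2·5+3/4·5+1·5=11.25; next y=3/5·0+1/2·11.25=5.625
n=1: y=5.625, sp=5, e=sp−y=-0.625; I=4.375, D=e−e_prev=-5.625; u=1/2·(-0.625)+3/4·4.375+1·(-5.625)=-2.65625; next y=3/5·5.625+1/2·(-2.65625)=2.046875
n=2: y=2.046875, sp=5, e=sp−y=2.953125; I=7.328125, D=e−e_prev=3.578125; u=1/2·2.953125+3/4·7.328125+1·3.578125≈10.550781; next y=3/5·2.046875+1/2·10.550781≈6.503516
n=3: y≈6.503516, sp=5, e=sp−y≈-1.503516; I≈5.824609, D=e−e_prev≈-4.456641; u=1/2·(-1.503516)+3/4·5.824609+1·(-4.456641)≈-0.839941; next y=3/5·6.503516+1/2·(-0.839941)≈3.482139
n=4: y≈3.482139, sp=5, e=sp−y≈1.517861; I≈7.342471, D=e−e_prev≈3.021377; u=1/2·1.517861+3/4·7.342471+1·3.021377≈9.287161; next y=3/5·3.482139+1/2·9.287161≈6.732864
n=5: y≈6.732864, sp=5, e=sp−y≈-1.732864; I≈5.609607, D=e−e_prev≈-3.250725; u=1/2·(-1.732864)+3/4·5.609607+1·(-3.250725)≈0.090049; next y=3/5·6.732864+1/2·0.090049≈4.084742
n=6: y≈4.084742, sp=5, e=sp−y≈0.915258; I≈6.524865, D=e−e_prev≈2.648121; u=1/2·0.915258+3/4·6.524865+1·2.648121≈7.999398; next y=3/5·4.084742+1/2·7.999398≈6.450545
n=7: y≈6.450545, sp=5, e=sp−y≈-1.450545; I≈5.074320, D=e−e_prev≈-2.365802; u=1/2·(-1.450545)+3/4·5.074320+1·(-2.365802)≈0.714666; next y=3/5·6.450545+1/2·0.714666≈4.227660
n=8: y≈4.227660, sp=5, e=sp−y≈0.772340; I≈5.846660, D=e−e_prev≈2.222885; u=1/2·0.772340+3/4·5.846660+1·2.222885≈6.994051; next y=3/5·4.227660+1/2·6.994051≈6.033621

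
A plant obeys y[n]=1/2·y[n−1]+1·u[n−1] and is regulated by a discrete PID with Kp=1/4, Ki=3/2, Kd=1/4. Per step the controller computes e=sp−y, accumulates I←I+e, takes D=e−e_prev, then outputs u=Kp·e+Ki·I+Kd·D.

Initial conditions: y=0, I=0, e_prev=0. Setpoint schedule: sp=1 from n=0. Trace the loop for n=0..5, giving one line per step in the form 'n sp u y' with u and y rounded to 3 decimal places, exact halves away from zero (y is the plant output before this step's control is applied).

(exact arithmetic carried between steps; '≈' marks a value shown rounded to 6 d.p. or computed from one; I and e_prev carry over from the previous line; the table rounds u and y to 3 d.p., halves away from zero)
n=0: y=0, sp=1, e=sp−y=1; I=1, D=e−e_prev=1; u=1/4·1+3/2·1+1/4·1=2; next y=1/2·0+1·2=2
n=1: y=2, sp=1, e=sp−y=-1; I=0, D=e−e_prev=-2; u=1/4·(-1)+3/2·0+1/4·(-2)=-0.75; next y=1/2·2+1·(-0.75)=0.25
n=2: y=0.25, sp=1, e=sp−y=0.75; I=0.75, D=e−e_prev=1.75; u=1/4·0.75+3/2·0.75+1/4·1.75=1.75; next y=1/2·0.25+1·1.75=1.875
n=3: y=1.875, sp=1, e=sp−y=-0.875; I=-0.125, D=e−e_prev=-1.625; u=1/4·(-0.875)+3/2·(-0.125)+1/4·(-1.625)=-0.8125; next y=1/2·1.875+1·(-0.8125)=0.125
n=4: y=0.125, sp=1, e=sp−y=0.875; I=0.75, D=e−e_prev=1.75; u=1/4·0.875+3/2·0.75+1/4·1.75=1.78125; next y=1/2·0.125+1·1.78125=1.84375
n=5: y=1.84375, sp=1, e=sp−y=-0.84375; I=-0.09375, D=e−e_prev=-1.71875; u=1/4·(-0.84375)+3/2·(-0.09375)+1/4·(-1.71875)=-0.78125; next y=1/2·1.84375+1·(-0.78125)=0.140625

0 1 2.000 0.000
1 1 -0.750 2.000
2 1 1.750 0.250
3 1 -0.813 1.875
4 1 1.781 0.125
5 1 -0.781 1.844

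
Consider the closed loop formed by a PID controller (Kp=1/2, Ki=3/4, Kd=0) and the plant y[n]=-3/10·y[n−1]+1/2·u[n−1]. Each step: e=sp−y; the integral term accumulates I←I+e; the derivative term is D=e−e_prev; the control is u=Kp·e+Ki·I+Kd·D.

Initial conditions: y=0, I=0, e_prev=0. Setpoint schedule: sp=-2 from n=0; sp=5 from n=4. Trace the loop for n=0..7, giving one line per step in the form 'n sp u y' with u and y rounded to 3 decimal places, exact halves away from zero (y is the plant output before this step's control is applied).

(exact arithmetic carried between steps; '≈' marks a value shown rounded to 6 d.p. or computed from one; I and e_prev carry over from the previous line; the table rounds u and y to 3 d.p., halves away from zero)
n=0: y=0, sp=-2, e=sp−y=-2; I=-2, D=e−e_prev=-2; u=1/2·(-2)+3/4·(-2)+0·(-2)=-2.5; next y=-3/10·0+1/2·(-2.5)=-1.25
n=1: y=-1.25, sp=-2, e=sp−y=-0.75; I=-2.75, D=e−e_prev=1.25; u=1/2·(-0.75)+3/4·(-2.75)+0·1.25=-2.4375; next y=-3/10·(-1.25)+1/2·(-2.4375)=-0.84375
n=2: y=-0.84375, sp=-2, e=sp−y=-1.15625; I=-3.90625, D=e−e_prev=-0.40625; u=1/2·(-1.15625)+3/4·(-3.90625)+0·(-0.40625)≈-3.507813; next y=-3/10·(-0.84375)+1/2·(-3.507813)≈-1.500781
n=3: y≈-1.500781, sp=-2, e=sp−y≈-0.499219; I≈-4.405469, D=e−e_prev≈0.657031; u=1/2·(-0.499219)+3/4·(-4.405469)+0·0.657031≈-3.553711; next y=-3/10·(-1.500781)+1/2·(-3.553711)≈-1.326621
n=4: y≈-1.326621, sp=5, e=sp−y≈6.326621; I≈1.921152, D=e−e_prev≈6.825840; u=1/2·6.326621+3/4·1.921152+0·6.825840≈4.604175; next y=-3/10·(-1.326621)+1/2·4.604175≈2.700074
n=5: y≈2.700074, sp=5, e=sp−y≈2.299926; I≈4.221079, D=e−e_prev≈-4.026695; u=1/2·2.299926+3/4·4.221079+0·(-4.026695)≈4.315772; next y=-3/10·2.700074+1/2·4.315772≈1.347864
n=6: y≈1.347864, sp=5, e=sp−y≈3.652136; I≈7.873215, D=e−e_prev≈1.352210; u=1/2·3.652136+3/4·7.873215+0·1.352210≈7.730979; next y=-3/10·1.347864+1/2·7.730979≈3.461130
n=7: y≈3.461130, sp=5, e=sp−y≈1.538870; I≈9.412084, D=e−e_prev≈-2.113266; u=1/2·1.538870+3/4·9.412084+0·(-2.113266)≈7.828498; next y=-3/10·3.461130+1/2·7.828498≈2.875910

0 -2 -2.500 0.000
1 -2 -2.438 -1.250
2 -2 -3.508 -0.844
3 -2 -3.554 -1.501
4 5 4.604 -1.327
5 5 4.316 2.700
6 5 7.731 1.348
7 5 7.828 3.461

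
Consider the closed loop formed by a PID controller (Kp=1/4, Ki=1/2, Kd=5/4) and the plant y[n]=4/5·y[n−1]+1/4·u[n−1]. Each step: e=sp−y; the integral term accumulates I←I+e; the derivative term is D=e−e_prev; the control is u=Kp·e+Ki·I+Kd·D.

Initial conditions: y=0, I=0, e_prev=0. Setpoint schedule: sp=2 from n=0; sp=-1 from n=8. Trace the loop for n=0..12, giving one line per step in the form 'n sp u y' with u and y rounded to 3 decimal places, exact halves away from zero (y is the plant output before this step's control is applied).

0 2 4.000 0.000
1 2 0.500 1.000
2 2 2.400 0.925
3 2 2.014 1.340
4 2 2.392 1.575
5 2 2.333 1.858
6 2 2.334 2.070
7 2 2.224 2.239
8 -1 -3.900 2.348
9 -1 1.201 0.903
10 -1 -1.796 1.023
11 -1 -1.351 0.369
12 -1 -2.029 -0.042

(exact arithmetic carried between steps; '≈' marks a value shown rounded to 6 d.p. or computed from one; I and e_prev carry over from the previous line; the table rounds u and y to 3 d.p., halves away from zero)
n=0: y=0, sp=2, e=sp−y=2; I=2, D=e−e_prev=2; u=1/4·2+1/2·2+5/4·2=4; next y=4/5·0+1/4·4=1
n=1: y=1, sp=2, e=sp−y=1; I=3, D=e−e_prev=-1; u=1/4·1+1/2·3+5/4·(-1)=0.5; next y=4/5·1+1/4·0.5=0.925
n=2: y=0.925, sp=2, e=sp−y=1.075; I=4.075, D=e−e_prev=0.075; u=1/4·1.075+1/2·4.075+5/4·0.075=2.4; next y=4/5·0.925+1/4·2.4=1.34
n=3: y=1.34, sp=2, e=sp−y=0.66; I=4.735, D=e−e_prev=-0.415; u=1/4·0.66+1/2·4.735+5/4·(-0.415)=2.01375; next y=4/5·1.34+1/4·2.01375≈1.575438
n=4: y≈1.575438, sp=2, e=sp−y≈0.424563; I≈5.159563, D=e−e_prev≈-0.235438; u=1/4·0.424563+1/2·5.159563+5/4·(-0.235438)≈2.391625; next y=4/5·1.575438+1/4·2.391625≈1.858256
n=5: y≈1.858256, sp=2, e=sp−y≈0.141744; I≈5.301306, D=e−e_prev≈-0.282819; u=1/4·0.141744+1/2·5.301306+5/4·(-0.282819)≈2.332566; next y=4/5·1.858256+1/4·2.332566≈2.069746
n=6: y≈2.069746, sp=2, e=sp−y≈-0.069746; I≈5.231560, D=e−e_prev≈-0.211490; u=1/4·(-0.069746)+1/2·5.231560+5/4·(-0.211490)≈2.333981; next y=4/5·2.069746+1/4·2.333981≈2.239292
n=7: y≈2.239292, sp=2, e=sp−y≈-0.239292; I≈4.992268, D=e−e_prev≈-0.169546; u=1/4·(-0.239292)+1/2·4.992268+5/4·(-0.169546)≈2.224378; next y=4/5·2.239292+1/4·2.224378≈2.347528
n=8: y≈2.347528, sp=-1, e=sp−y≈-3.347528; I≈1.644739, D=e−e_prev≈-3.108236; u=1/4·(-3.347528)+1/2·1.644739+5/4·(-3.108236)≈-3.899808; next y=4/5·2.347528+1/4·(-3.899808)≈0.903071
n=9: y≈0.903071, sp=-1, e=sp−y≈-1.903071; I≈-0.258332, D=e−e_prev≈1.444458; u=1/4·(-1.903071)+1/2·(-0.258332)+5/4·1.444458≈1.200638; next y=4/5·0.903071+1/4·1.200638≈1.022616
n=10: y≈1.022616, sp=-1, e=sp−y≈-2.022616; I≈-2.280948, D=e−e_prev≈-0.119545; u=1/4·(-2.022616)+1/2·(-2.280948)+5/4·(-0.119545)≈-1.795560; next y=4/5·1.022616+1/4·(-1.795560)≈0.369203
n=11: y≈0.369203, sp=-1, e=sp−y≈-1.369203; I≈-3.650151, D=e−e_prev≈0.653413; u=1/4·(-1.369203)+1/2·(-3.650151)+5/4·0.653413≈-1.350610; next y=4/5·0.369203+1/4·(-1.350610)≈-0.042290
n=12: y≈-0.042290, sp=-1, e=sp−y≈-0.957710; I≈-4.607861, D=e−e_prev≈0.411493; u=1/4·(-0.957710)+1/2·(-4.607861)+5/4·0.411493≈-2.028992; next y=4/5·(-0.042290)+1/4·(-2.028992)≈-0.541080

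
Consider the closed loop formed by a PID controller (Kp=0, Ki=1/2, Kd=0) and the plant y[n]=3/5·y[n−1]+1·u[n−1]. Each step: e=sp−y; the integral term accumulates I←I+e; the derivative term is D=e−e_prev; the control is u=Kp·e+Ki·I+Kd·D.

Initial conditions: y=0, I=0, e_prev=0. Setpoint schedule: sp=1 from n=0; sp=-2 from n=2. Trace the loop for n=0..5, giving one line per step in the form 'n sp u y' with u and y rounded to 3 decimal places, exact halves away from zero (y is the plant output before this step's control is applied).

(exact arithmetic carried between steps; '≈' marks a value shown rounded to 6 d.p. or computed from one; I and e_prev carry over from the previous line; the table rounds u and y to 3 d.p., halves away from zero)
n=0: y=0, sp=1, e=sp−y=1; I=1, D=e−e_prev=1; u=0·1+1/2·1+0·1=0.5; next y=3/5·0+1·0.5=0.5
n=1: y=0.5, sp=1, e=sp−y=0.5; I=1.5, D=e−e_prev=-0.5; u=0·0.5+1/2·1.5+0·(-0.5)=0.75; next y=3/5·0.5+1·0.75=1.05
n=2: y=1.05, sp=-2, e=sp−y=-3.05; I=-1.55, D=e−e_prev=-3.55; u=0·(-3.05)+1/2·(-1.55)+0·(-3.55)=-0.775; next y=3/5·1.05+1·(-0.775)=-0.145
n=3: y=-0.145, sp=-2, e=sp−y=-1.855; I=-3.405, D=e−e_prev=1.195; u=0·(-1.855)+1/2·(-3.405)+0·1.195=-1.7025; next y=3/5·(-0.145)+1·(-1.7025)=-1.7895
n=4: y=-1.7895, sp=-2, e=sp−y=-0.2105; I=-3.6155, D=e−e_prev=1.6445; u=0·(-0.2105)+1/2·(-3.6155)+0·1.6445=-1.80775; next y=3/5·(-1.7895)+1·(-1.80775)=-2.88145
n=5: y=-2.88145, sp=-2, e=sp−y=0.88145; I=-2.73405, D=e−e_prev=1.09195; u=0·0.88145+1/2·(-2.73405)+0·1.09195=-1.367025; next y=3/5·(-2.88145)+1·(-1.367025)=-3.095895

0 1 0.500 0.000
1 1 0.750 0.500
2 -2 -0.775 1.050
3 -2 -1.703 -0.145
4 -2 -1.808 -1.790
5 -2 -1.367 -2.881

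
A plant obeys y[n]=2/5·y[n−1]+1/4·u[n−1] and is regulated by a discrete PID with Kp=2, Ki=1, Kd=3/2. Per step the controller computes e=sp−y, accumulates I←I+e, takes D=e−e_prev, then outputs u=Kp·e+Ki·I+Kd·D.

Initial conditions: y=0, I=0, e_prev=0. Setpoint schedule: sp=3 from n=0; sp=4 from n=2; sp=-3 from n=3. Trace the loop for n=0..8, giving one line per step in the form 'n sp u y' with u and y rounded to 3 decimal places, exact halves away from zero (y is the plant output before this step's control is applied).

0 3 13.500 0.000
1 3 -3.188 3.375
2 4 18.698 0.553
3 -3 -34.630 4.896
4 -3 26.666 -6.699
5 -3 -35.114 3.987
6 -3 24.196 -7.184
7 -3 -34.993 3.175
8 -3 22.311 -7.478

(exact arithmetic carried between steps; '≈' marks a value shown rounded to 6 d.p. or computed from one; I and e_prev carry over from the previous line; the table rounds u and y to 3 d.p., halves away from zero)
n=0: y=0, sp=3, e=sp−y=3; I=3, D=e−e_prev=3; u=2·3+1·3+3/2·3=13.5; next y=2/5·0+1/4·13.5=3.375
n=1: y=3.375, sp=3, e=sp−y=-0.375; I=2.625, D=e−e_prev=-3.375; u=2·(-0.375)+1·2.625+3/2·(-3.375)=-3.1875; next y=2/5·3.375+1/4·(-3.1875)=0.553125
n=2: y=0.553125, sp=4, e=sp−y=3.446875; I=6.071875, D=e−e_prev=3.821875; u=2·3.446875+1·6.071875+3/2·3.821875≈18.698438; next y=2/5·0.553125+1/4·18.698438≈4.895859
n=3: y≈4.895859, sp=-3, e=sp−y≈-7.895859; I≈-1.823984, D=e−e_prev≈-11.342734; u=2·(-7.895859)+1·(-1.823984)+3/2·(-11.342734)≈-34.629805; next y=2/5·4.895859+1/4·(-34.629805)≈-6.699107
n=4: y≈-6.699107, sp=-3, e=sp−y≈3.699107; I≈1.875123, D=e−e_prev≈11.594967; u=2·3.699107+1·1.875123+3/2·11.594967≈26.665788; next y=2/5·(-6.699107)+1/4·26.665788≈3.986804
n=5: y≈3.986804, sp=-3, e=sp−y≈-6.986804; I≈-5.111681, D=e−e_prev≈-10.685911; u=2·(-6.986804)+1·(-5.111681)+3/2·(-10.685911)≈-35.114156; next y=2/5·3.986804+1/4·(-35.114156)≈-7.183817
n=6: y≈-7.183817, sp=-3, e=sp−y≈4.183817; I≈-0.927864, D=e−e_prev≈11.170622; u=2·4.183817+1·(-0.927864)+3/2·11.170622≈24.195704; next y=2/5·(-7.183817)+1/4·24.195704≈3.175399
n=7: y≈3.175399, sp=-3, e=sp−y≈-6.175399; I≈-7.103262, D=e−e_prev≈-10.359216; u=2·(-6.175399)+1·(-7.103262)+3/2·(-10.359216)≈-34.992885; next y=2/5·3.175399+1/4·(-34.992885)≈-7.478062
n=8: y≈-7.478062, sp=-3, e=sp−y≈4.478062; I≈-2.625201, D=e−e_prev≈10.653461; u=2·4.478062+1·(-2.625201)+3/2·10.653461≈22.311113; next y=2/5·(-7.478062)+1/4·22.311113≈2.586554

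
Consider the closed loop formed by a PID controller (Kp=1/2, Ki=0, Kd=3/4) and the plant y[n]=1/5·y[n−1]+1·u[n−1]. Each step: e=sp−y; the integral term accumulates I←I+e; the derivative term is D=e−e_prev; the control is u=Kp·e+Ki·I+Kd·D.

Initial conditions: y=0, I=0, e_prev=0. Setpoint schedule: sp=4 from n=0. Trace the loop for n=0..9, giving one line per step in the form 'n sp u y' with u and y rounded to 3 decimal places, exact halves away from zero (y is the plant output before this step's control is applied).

0 4 5.000 0.000
1 4 -4.250 5.000
2 4 9.813 -3.250
3 4 -11.891 9.163
4 4 21.445 -10.058
5 4 -29.835 19.433
6 4 49.010 -25.948
7 4 -72.236 43.820
8 4 114.206 -63.472
9 4 -172.493 101.511

(exact arithmetic carried between steps; '≈' marks a value shown rounded to 6 d.p. or computed from one; I and e_prev carry over from the previous line; the table rounds u and y to 3 d.p., halves away from zero)
n=0: y=0, sp=4, e=sp−y=4; I=4, D=e−e_prev=4; u=1/2·4+0·4+3/4·4=5; next y=1/5·0+1·5=5
n=1: y=5, sp=4, e=sp−y=-1; I=3, D=e−e_prev=-5; u=1/2·(-1)+0·3+3/4·(-5)=-4.25; next y=1/5·5+1·(-4.25)=-3.25
n=2: y=-3.25, sp=4, e=sp−y=7.25; I=10.25, D=e−e_prev=8.25; u=1/2·7.25+0·10.25+3/4·8.25=9.8125; next y=1/5·(-3.25)+1·9.8125=9.1625
n=3: y=9.1625, sp=4, e=sp−y=-5.1625; I=5.0875, D=e−e_prev=-12.4125; u=1/2·(-5.1625)+0·5.0875+3/4·(-12.4125)=-11.890625; next y=1/5·9.1625+1·(-11.890625)=-10.058125
n=4: y=-10.058125, sp=4, e=sp−y=14.058125; I=19.145625, D=e−e_prev=19.220625; u=1/2·14.058125+0·19.145625+3/4·19.220625≈21.444531; next y=1/5·(-10.058125)+1·21.444531≈19.432906
n=5: y≈19.432906, sp=4, e=sp−y≈-15.432906; I≈3.712719, D=e−e_prev≈-29.491031; u=1/2·(-15.432906)+0·3.712719+3/4·(-29.491031)≈-29.834727; next y=1/5·19.432906+1·(-29.834727)≈-25.948145
n=6: y≈-25.948145, sp=4, e=sp−y≈29.948145; I≈33.660864, D=e−e_prev≈45.381052; u=1/2·29.948145+0·33.660864+3/4·45.381052≈49.009861; next y=1/5·(-25.948145)+1·49.009861≈43.820232
n=7: y≈43.820232, sp=4, e=sp−y≈-39.820232; I≈-6.159368, D=e−e_prev≈-69.768378; u=1/2·(-39.820232)+0·(-6.159368)+3/4·(-69.768378)≈-72.236399; next y=1/5·43.820232+1·(-72.236399)≈-63.472353
n=8: y≈-63.472353, sp=4, e=sp−y≈67.472353; I≈61.312985, D=e−e_prev≈107.292585; u=1/2·67.472353+0·61.312985+3/4·107.292585≈114.205615; next y=1/5·(-63.472353)+1·114.205615≈101.511145
n=9: y≈101.511145, sp=4, e=sp−y≈-97.511145; I≈-36.198160, D=e−e_prev≈-164.983498; u=1/2·(-97.511145)+0·(-36.198160)+3/4·(-164.983498)≈-172.493196; next y=1/5·101.511145+1·(-172.493196)≈-152.190967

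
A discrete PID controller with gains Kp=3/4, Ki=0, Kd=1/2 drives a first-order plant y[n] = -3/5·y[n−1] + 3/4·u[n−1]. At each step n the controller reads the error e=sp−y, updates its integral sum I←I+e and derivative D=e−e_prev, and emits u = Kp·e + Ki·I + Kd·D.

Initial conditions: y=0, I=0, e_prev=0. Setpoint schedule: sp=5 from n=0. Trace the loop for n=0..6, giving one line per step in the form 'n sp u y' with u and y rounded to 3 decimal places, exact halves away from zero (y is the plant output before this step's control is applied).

(exact arithmetic carried between steps; '≈' marks a value shown rounded to 6 d.p. or computed from one; I and e_prev carry over from the previous line; the table rounds u and y to 3 d.p., halves away from zero)
n=0: y=0, sp=5, e=sp−y=5; I=5, D=e−e_prev=5; u=3/4·5+0·5+1/2·5=6.25; next y=-3/5·0+3/4·6.25=4.6875
n=1: y=4.6875, sp=5, e=sp−y=0.3125; I=5.3125, D=e−e_prev=-4.6875; u=3/4·0.3125+0·5.3125+1/2·(-4.6875)=-2.109375; next y=-3/5·4.6875+3/4·(-2.109375)≈-4.394531
n=2: y≈-4.394531, sp=5, e=sp−y≈9.394531; I≈14.707031, D=e−e_prev≈9.082031; u=3/4·9.394531+0·14.707031+1/2·9.082031≈11.586914; next y=-3/5·(-4.394531)+3/4·11.586914≈11.326904
n=3: y≈11.326904, sp=5, e=sp−y≈-6.326904; I≈8.380127, D=e−e_prev≈-15.721436; u=3/4·(-6.326904)+0·8.380127+1/2·(-15.721436)≈-12.605896; next y=-3/5·11.326904+3/4·(-12.605896)≈-16.250565
n=4: y≈-16.250565, sp=5, e=sp−y≈21.250565; I≈29.630692, D=e−e_prev≈27.577469; u=3/4·21.250565+0·29.630692+1/2·27.577469≈29.726658; next y=-3/5·(-16.250565)+3/4·29.726658≈32.045332
n=5: y≈32.045332, sp=5, e=sp−y≈-27.045332; I≈2.585359, D=e−e_prev≈-48.295897; u=3/4·(-27.045332)+0·2.585359+1/2·(-48.295897)≈-44.431947; next y=-3/5·32.045332+3/4·(-44.431947)≈-52.551160
n=6: y≈-52.551160, sp=5, e=sp−y≈57.551160; I≈60.136519, D=e−e_prev≈84.596492; u=3/4·57.551160+0·60.136519+1/2·84.596492≈85.461616; next y=-3/5·(-52.551160)+3/4·85.461616≈95.626908

0 5 6.250 0.000
1 5 -2.109 4.688
2 5 11.587 -4.395
3 5 -12.606 11.327
4 5 29.727 -16.251
5 5 -44.432 32.045
6 5 85.462 -52.551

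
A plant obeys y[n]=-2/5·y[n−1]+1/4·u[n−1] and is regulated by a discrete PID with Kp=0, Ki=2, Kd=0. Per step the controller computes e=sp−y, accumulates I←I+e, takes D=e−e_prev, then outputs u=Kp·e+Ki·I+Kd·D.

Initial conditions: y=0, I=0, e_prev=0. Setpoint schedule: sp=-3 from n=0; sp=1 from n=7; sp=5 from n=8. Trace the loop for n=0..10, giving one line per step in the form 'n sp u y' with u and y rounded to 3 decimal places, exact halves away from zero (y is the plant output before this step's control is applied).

(exact arithmetic carried between steps; '≈' marks a value shown rounded to 6 d.p. or computed from one; I and e_prev carry over from the previous line; the table rounds u and y to 3 d.p., halves away from zero)
n=0: y=0, sp=-3, e=sp−y=-3; I=-3, D=e−e_prev=-3; u=0·(-3)+2·(-3)+0·(-3)=-6; next y=-2/5·0+1/4·(-6)=-1.5
n=1: y=-1.5, sp=-3, e=sp−y=-1.5; I=-4.5, D=e−e_prev=1.5; u=0·(-1.5)+2·(-4.5)+0·1.5=-9; next y=-2/5·(-1.5)+1/4·(-9)=-1.65
n=2: y=-1.65, sp=-3, e=sp−y=-1.35; I=-5.85, D=e−e_prev=0.15; u=0·(-1.35)+2·(-5.85)+0·0.15=-11.7; next y=-2/5·(-1.65)+1/4·(-11.7)=-2.265
n=3: y=-2.265, sp=-3, e=sp−y=-0.735; I=-6.585, D=e−e_prev=0.615; u=0·(-0.735)+2·(-6.585)+0·0.615=-13.17; next y=-2/5·(-2.265)+1/4·(-13.17)=-2.3865
n=4: y=-2.3865, sp=-3, e=sp−y=-0.6135; I=-7.1985, D=e−e_prev=0.1215; u=0·(-0.6135)+2·(-7.1985)+0·0.1215=-14.397; next y=-2/5·(-2.3865)+1/4·(-14.397)=-2.64465
n=5: y=-2.64465, sp=-3, e=sp−y=-0.35535; I=-7.55385, D=e−e_prev=0.25815; u=0·(-0.35535)+2·(-7.55385)+0·0.25815=-15.1077; next y=-2/5·(-2.64465)+1/4·(-15.1077)=-2.719065
n=6: y=-2.719065, sp=-3, e=sp−y=-0.280935; I=-7.834785, D=e−e_prev=0.074415; u=0·(-0.280935)+2·(-7.834785)+0·0.074415=-15.66957; next y=-2/5·(-2.719065)+1/4·(-15.66957)≈-2.829767
n=7: y≈-2.829767, sp=1, e=sp−y≈3.829767; I≈-4.005019, D=e−e_prev≈4.110702; u=0·3.829767+2·(-4.005019)+0·4.110702≈-8.010037; next y=-2/5·(-2.829767)+1/4·(-8.010037)≈-0.870603
n=8: y≈-0.870603, sp=5, e=sp−y≈5.870603; I≈1.865584, D=e−e_prev≈2.040836; u=0·5.870603+2·1.865584+0·2.040836≈3.731168; next y=-2/5·(-0.870603)+1/4·3.731168≈1.281033
n=9: y≈1.281033, sp=5, e=sp−y≈3.718967; I≈5.584551, D=e−e_prev≈-2.151636; u=0·3.718967+2·5.584551+0·(-2.151636)≈11.169102; next y=-2/5·1.281033+1/4·11.169102≈2.279862
n=10: y≈2.279862, sp=5, e=sp−y≈2.720138; I≈8.304689, D=e−e_prev≈-0.998829; u=0·2.720138+2·8.304689+0·(-0.998829)≈16.609378; next y=-2/5·2.279862+1/4·16.609378≈3.240399

0 -3 -6.000 0.000
1 -3 -9.000 -1.500
2 -3 -11.700 -1.650
3 -3 -13.170 -2.265
4 -3 -14.397 -2.387
5 -3 -15.108 -2.645
6 -3 -15.670 -2.719
7 1 -8.010 -2.830
8 5 3.731 -0.871
9 5 11.169 1.281
10 5 16.609 2.280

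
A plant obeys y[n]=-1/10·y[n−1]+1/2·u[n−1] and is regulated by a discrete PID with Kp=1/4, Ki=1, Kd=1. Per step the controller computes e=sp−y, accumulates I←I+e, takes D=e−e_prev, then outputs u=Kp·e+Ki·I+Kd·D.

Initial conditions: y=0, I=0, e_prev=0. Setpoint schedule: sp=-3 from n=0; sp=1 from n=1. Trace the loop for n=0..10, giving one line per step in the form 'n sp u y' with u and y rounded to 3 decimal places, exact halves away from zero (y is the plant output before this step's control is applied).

(exact arithmetic carried between steps; '≈' marks a value shown rounded to 6 d.p. or computed from one; I and e_prev carry over from the previous line; the table rounds u and y to 3 d.p., halves away from zero)
n=0: y=0, sp=-3, e=sp−y=-3; I=-3, D=e−e_prev=-3; u=1/4·(-3)+1·(-3)+1·(-3)=-6.75; next y=-1/10·0+1/2·(-6.75)=-3.375
n=1: y=-3.375, sp=1, e=sp−y=4.375; I=1.375, D=e−e_prev=7.375; u=1/4·4.375+1·1.375+1·7.375=9.84375; next y=-1/10·(-3.375)+1/2·9.84375=5.259375
n=2: y=5.259375, sp=1, e=sp−y=-4.259375; I=-2.884375, D=e−e_prev=-8.634375; u=1/4·(-4.259375)+1·(-2.884375)+1·(-8.634375)≈-12.583594; next y=-1/10·5.259375+1/2·(-12.583594)≈-6.817734
n=3: y≈-6.817734, sp=1, e=sp−y≈7.817734; I≈4.933359, D=e−e_prev≈12.077109; u=1/4·7.817734+1·4.933359+1·12.077109≈18.964902; next y=-1/10·(-6.817734)+1/2·18.964902≈10.164225
n=4: y≈10.164225, sp=1, e=sp−y≈-9.164225; I≈-4.230865, D=e−e_prev≈-16.981959; u=1/4·(-9.164225)+1·(-4.230865)+1·(-16.981959)≈-23.503880; next y=-1/10·10.164225+1/2·(-23.503880)≈-12.768363
n=5: y≈-12.768363, sp=1, e=sp−y≈13.768363; I≈9.537497, D=e−e_prev≈22.932587; u=1/4·13.768363+1·9.537497+1·22.932587≈35.912175; next y=-1/10·(-12.768363)+1/2·35.912175≈19.232924
n=6: y≈19.232924, sp=1, e=sp−y≈-18.232924; I≈-8.695427, D=e−e_prev≈-32.001287; u=1/4·(-18.232924)+1·(-8.695427)+1·(-32.001287)≈-45.254944; next y=-1/10·19.232924+1/2·(-45.254944)≈-24.550764
n=7: y≈-24.550764, sp=1, e=sp−y≈25.550764; I≈16.855338, D=e−e_prev≈43.783688; u=1/4·25.550764+1·16.855338+1·43.783688≈67.026717; next y=-1/10·(-24.550764)+1/2·67.026717≈35.968435
n=8: y≈35.968435, sp=1, e=sp−y≈-34.968435; I≈-18.113097, D=e−e_prev≈-60.519200; u=1/4·(-34.968435)+1·(-18.113097)+1·(-60.519200)≈-87.374406; next y=-1/10·35.968435+1/2·(-87.374406)≈-47.284046
n=9: y≈-47.284046, sp=1, e=sp−y≈48.284046; I≈30.170949, D=e−e_prev≈83.252481; u=1/4·48.284046+1·30.170949+1·83.252481≈125.494442; next y=-1/10·(-47.284046)+1/2·125.494442≈67.475626
n=10: y≈67.475626, sp=1, e=sp−y≈-66.475626; I≈-36.304677, D=e−e_prev≈-114.759672; u=1/4·(-66.475626)+1·(-36.304677)+1·(-114.759672)≈-167.683255; next y=-1/10·67.475626+1/2·(-167.683255)≈-90.589190

0 -3 -6.750 0.000
1 1 9.844 -3.375
2 1 -12.584 5.259
3 1 18.965 -6.818
4 1 -23.504 10.164
5 1 35.912 -12.768
6 1 -45.255 19.233
7 1 67.027 -24.551
8 1 -87.374 35.968
9 1 125.494 -47.284
10 1 -167.683 67.476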